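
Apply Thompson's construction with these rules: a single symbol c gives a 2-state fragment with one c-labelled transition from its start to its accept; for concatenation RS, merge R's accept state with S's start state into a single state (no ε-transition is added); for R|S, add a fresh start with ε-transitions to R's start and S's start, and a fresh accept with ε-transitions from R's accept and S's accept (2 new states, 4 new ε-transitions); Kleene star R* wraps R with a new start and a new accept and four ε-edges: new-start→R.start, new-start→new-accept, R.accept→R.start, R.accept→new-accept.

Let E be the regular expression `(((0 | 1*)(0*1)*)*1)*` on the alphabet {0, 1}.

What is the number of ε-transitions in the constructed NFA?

24

Recursing over subexpressions:
Each of the 5 symbol leaves contributes 0 ε-transitions.
  1* — 4 ε-transitions
  0 | 1* — 8 ε-transitions
  0* — 4 ε-transitions
  0*1 — 4 ε-transitions
  (0*1)* — 8 ε-transitions
  (0 | 1*)(0*1)* — 16 ε-transitions
  ((0 | 1*)(0*1)*)* — 20 ε-transitions
  ((0 | 1*)(0*1)*)*1 — 20 ε-transitions
  (((0 | 1*)(0*1)*)*1)* — 24 ε-transitions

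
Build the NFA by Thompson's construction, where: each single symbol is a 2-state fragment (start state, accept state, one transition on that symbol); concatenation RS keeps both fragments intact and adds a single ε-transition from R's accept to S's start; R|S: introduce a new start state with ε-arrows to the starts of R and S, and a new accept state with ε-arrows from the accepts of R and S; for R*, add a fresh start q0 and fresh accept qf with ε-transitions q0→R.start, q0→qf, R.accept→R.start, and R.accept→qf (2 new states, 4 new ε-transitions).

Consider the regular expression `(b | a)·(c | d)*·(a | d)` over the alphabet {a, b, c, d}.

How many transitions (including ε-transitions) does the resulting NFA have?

Per subexpression:
Each of the 6 symbol leaves contributes 1 transition (1 symbol, 0 ε).
  b | a — 6 transitions (2 symbol, 4 ε)
  c | d — 6 transitions (2 symbol, 4 ε)
  (c | d)* — 10 transitions (2 symbol, 8 ε)
  a | d — 6 transitions (2 symbol, 4 ε)
  (b | a)·(c | d)*·(a | d) — 24 transitions (6 symbol, 18 ε)

24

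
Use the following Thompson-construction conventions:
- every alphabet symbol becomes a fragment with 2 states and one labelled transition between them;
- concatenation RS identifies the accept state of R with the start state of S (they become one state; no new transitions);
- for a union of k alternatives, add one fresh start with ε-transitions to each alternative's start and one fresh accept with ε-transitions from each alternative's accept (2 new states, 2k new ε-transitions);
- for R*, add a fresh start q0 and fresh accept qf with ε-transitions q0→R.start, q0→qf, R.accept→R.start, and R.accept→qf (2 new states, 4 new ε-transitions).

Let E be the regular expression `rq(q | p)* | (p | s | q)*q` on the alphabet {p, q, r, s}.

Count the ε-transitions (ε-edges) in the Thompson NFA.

22

Recursing over subexpressions:
Each of the 8 symbol leaves contributes 0 ε-transitions.
  q | p = 4 ε-transitions
  (q | p)* = 8 ε-transitions
  rq(q | p)* = 8 ε-transitions
  p | s | q = 6 ε-transitions
  (p | s | q)* = 10 ε-transitions
  (p | s | q)*q = 10 ε-transitions
  rq(q | p)* | (p | s | q)*q = 22 ε-transitions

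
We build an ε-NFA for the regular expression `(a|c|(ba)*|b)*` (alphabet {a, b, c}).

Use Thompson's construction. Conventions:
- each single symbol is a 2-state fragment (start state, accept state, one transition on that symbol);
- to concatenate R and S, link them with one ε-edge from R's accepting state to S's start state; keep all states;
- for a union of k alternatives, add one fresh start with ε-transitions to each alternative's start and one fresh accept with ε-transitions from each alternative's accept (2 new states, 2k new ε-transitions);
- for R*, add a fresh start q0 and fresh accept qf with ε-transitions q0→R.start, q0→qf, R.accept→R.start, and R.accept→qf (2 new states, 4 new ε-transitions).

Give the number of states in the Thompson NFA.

Recursing over subexpressions:
Each of the 5 symbol leaves contributes a 2-state fragment.
  ba = 4 states
  (ba)* = 6 states
  a|c|(ba)*|b = 14 states
  (a|c|(ba)*|b)* = 16 states

16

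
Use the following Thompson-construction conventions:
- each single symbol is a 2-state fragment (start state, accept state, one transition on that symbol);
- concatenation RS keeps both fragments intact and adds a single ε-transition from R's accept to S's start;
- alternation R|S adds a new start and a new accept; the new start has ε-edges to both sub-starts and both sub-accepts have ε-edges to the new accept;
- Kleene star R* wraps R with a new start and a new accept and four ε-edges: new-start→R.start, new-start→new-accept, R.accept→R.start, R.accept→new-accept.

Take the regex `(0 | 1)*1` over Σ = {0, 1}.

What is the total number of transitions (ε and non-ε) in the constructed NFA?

12

Per subexpression:
Each of the 3 symbol leaves contributes 1 transition (1 symbol, 0 ε).
  0 | 1 : 6 transitions (2 symbol, 4 ε)
  (0 | 1)* : 10 transitions (2 symbol, 8 ε)
  (0 | 1)*1 : 12 transitions (3 symbol, 9 ε)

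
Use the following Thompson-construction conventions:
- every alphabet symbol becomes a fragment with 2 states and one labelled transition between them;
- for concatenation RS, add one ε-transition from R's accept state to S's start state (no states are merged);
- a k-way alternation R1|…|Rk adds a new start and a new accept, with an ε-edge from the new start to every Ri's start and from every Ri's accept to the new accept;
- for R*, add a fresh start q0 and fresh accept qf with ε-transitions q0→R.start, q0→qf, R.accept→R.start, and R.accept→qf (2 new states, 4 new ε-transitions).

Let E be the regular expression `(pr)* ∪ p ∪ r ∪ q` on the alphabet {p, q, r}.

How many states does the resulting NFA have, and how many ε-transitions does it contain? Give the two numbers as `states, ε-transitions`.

14, 13

Bottom-up over the parse tree:
Each of the 5 symbol leaves contributes 2 states and 0 ε-transitions.
  pr : 4 states, 1 ε-transition
  (pr)* : 6 states, 5 ε-transitions
  (pr)* ∪ p ∪ r ∪ q : 14 states, 13 ε-transitions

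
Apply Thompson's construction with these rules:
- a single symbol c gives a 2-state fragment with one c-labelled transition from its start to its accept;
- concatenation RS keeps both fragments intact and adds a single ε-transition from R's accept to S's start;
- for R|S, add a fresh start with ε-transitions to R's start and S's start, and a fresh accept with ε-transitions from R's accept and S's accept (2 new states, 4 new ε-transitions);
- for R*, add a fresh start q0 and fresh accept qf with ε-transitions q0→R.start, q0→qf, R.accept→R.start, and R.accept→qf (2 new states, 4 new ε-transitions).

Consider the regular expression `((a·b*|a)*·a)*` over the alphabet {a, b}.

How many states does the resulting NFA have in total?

16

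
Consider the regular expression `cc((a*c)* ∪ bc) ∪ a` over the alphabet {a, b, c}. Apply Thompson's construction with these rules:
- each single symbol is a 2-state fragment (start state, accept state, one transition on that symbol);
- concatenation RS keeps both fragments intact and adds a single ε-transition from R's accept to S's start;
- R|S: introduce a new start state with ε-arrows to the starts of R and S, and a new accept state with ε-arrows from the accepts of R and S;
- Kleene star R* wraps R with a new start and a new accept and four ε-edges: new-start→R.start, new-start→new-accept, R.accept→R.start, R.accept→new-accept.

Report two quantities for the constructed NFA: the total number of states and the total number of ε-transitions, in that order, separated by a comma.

Building bottom-up:
Each of the 7 symbol leaves contributes 2 states and 0 ε-transitions.
  a* = 4 states, 4 ε-transitions
  a*c = 6 states, 5 ε-transitions
  (a*c)* = 8 states, 9 ε-transitions
  bc = 4 states, 1 ε-transition
  (a*c)* ∪ bc = 14 states, 14 ε-transitions
  cc((a*c)* ∪ bc) = 18 states, 16 ε-transitions
  cc((a*c)* ∪ bc) ∪ a = 22 states, 20 ε-transitions

22, 20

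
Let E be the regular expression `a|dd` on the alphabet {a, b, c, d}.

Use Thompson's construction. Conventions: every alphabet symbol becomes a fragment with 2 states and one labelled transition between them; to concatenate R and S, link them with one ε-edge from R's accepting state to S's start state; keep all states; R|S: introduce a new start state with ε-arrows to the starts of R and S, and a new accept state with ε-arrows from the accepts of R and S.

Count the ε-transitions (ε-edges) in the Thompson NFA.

5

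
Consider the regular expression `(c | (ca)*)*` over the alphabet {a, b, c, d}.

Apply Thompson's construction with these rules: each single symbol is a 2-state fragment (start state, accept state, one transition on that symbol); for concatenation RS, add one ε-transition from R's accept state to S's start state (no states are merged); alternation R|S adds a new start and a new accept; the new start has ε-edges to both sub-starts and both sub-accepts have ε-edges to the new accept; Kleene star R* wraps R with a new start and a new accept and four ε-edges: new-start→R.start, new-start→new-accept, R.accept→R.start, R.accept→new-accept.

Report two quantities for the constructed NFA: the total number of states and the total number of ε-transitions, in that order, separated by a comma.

12, 13

Recursing over subexpressions:
Each of the 3 symbol leaves contributes 2 states and 0 ε-transitions.
  ca = 4 states, 1 ε-transition
  (ca)* = 6 states, 5 ε-transitions
  c | (ca)* = 10 states, 9 ε-transitions
  (c | (ca)*)* = 12 states, 13 ε-transitions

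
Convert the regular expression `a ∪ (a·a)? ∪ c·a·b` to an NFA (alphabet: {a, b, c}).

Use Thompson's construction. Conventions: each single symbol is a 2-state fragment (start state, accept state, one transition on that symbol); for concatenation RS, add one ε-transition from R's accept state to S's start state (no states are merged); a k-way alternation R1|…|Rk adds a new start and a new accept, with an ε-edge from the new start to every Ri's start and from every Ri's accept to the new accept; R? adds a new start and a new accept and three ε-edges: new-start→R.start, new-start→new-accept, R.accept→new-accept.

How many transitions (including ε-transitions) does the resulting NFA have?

18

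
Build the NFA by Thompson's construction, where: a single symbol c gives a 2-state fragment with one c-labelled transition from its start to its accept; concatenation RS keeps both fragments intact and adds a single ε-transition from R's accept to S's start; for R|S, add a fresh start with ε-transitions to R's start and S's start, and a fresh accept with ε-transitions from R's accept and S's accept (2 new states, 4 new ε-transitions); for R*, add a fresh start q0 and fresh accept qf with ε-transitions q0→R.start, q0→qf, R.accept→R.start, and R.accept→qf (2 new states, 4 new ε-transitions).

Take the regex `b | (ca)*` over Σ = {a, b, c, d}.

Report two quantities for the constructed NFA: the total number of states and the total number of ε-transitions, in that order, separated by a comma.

10, 9

Building bottom-up:
Each of the 3 symbol leaves contributes 2 states and 0 ε-transitions.
  ca : 4 states, 1 ε-transition
  (ca)* : 6 states, 5 ε-transitions
  b | (ca)* : 10 states, 9 ε-transitions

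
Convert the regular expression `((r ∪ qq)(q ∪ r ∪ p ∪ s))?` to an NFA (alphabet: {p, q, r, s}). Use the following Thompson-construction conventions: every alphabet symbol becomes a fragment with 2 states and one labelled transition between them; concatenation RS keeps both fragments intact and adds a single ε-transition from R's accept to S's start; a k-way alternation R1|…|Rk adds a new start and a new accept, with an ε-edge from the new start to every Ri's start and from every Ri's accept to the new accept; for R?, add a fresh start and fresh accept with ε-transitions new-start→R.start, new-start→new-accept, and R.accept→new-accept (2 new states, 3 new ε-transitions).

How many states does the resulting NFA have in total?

Building bottom-up:
Each of the 7 symbol leaves contributes a 2-state fragment.
  qq = 4 states
  r ∪ qq = 8 states
  q ∪ r ∪ p ∪ s = 10 states
  (r ∪ qq)(q ∪ r ∪ p ∪ s) = 18 states
  ((r ∪ qq)(q ∪ r ∪ p ∪ s))? = 20 states

20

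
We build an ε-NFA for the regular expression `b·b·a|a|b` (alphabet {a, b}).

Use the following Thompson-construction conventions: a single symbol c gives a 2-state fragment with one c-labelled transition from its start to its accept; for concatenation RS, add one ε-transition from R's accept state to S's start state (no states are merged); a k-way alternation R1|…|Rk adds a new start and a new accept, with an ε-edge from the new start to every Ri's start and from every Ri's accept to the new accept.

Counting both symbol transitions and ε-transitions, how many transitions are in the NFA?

By structural recursion:
Each of the 5 symbol leaves contributes 1 transition (1 symbol, 0 ε).
  b·b·a → 5 transitions (3 symbol, 2 ε)
  b·b·a|a|b → 13 transitions (5 symbol, 8 ε)

13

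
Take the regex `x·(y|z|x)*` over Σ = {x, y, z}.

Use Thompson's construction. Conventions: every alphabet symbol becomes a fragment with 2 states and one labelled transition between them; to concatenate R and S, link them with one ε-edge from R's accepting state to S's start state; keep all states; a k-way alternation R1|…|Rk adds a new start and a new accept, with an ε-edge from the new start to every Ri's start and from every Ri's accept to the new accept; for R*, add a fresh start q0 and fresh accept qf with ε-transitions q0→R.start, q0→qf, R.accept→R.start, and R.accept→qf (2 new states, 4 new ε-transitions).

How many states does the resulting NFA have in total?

12

Per subexpression:
Each of the 4 symbol leaves contributes a 2-state fragment.
  y|z|x = 8 states
  (y|z|x)* = 10 states
  x·(y|z|x)* = 12 states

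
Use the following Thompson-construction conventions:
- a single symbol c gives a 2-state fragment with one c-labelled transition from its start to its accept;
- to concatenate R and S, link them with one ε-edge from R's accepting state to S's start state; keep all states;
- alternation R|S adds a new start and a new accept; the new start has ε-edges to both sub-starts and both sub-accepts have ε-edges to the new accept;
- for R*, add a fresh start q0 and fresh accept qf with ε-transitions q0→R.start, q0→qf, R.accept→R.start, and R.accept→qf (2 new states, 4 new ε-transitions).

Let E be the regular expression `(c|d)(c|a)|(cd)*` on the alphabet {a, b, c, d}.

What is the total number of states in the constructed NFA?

Per subexpression:
Each of the 6 symbol leaves contributes a 2-state fragment.
  c|d → 6 states
  c|a → 6 states
  (c|d)(c|a) → 12 states
  cd → 4 states
  (cd)* → 6 states
  (c|d)(c|a)|(cd)* → 20 states

20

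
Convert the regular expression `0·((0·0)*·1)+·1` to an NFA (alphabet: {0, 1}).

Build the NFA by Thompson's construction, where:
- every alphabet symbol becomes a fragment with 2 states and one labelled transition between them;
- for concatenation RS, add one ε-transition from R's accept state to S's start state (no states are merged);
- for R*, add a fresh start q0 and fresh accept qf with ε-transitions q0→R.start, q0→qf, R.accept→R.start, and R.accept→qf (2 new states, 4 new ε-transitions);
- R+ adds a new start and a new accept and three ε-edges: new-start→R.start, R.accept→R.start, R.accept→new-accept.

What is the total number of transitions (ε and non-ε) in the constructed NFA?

Building bottom-up:
Each of the 5 symbol leaves contributes 1 transition (1 symbol, 0 ε).
  0·0 → 3 transitions (2 symbol, 1 ε)
  (0·0)* → 7 transitions (2 symbol, 5 ε)
  (0·0)*·1 → 9 transitions (3 symbol, 6 ε)
  ((0·0)*·1)+ → 12 transitions (3 symbol, 9 ε)
  0·((0·0)*·1)+·1 → 16 transitions (5 symbol, 11 ε)

16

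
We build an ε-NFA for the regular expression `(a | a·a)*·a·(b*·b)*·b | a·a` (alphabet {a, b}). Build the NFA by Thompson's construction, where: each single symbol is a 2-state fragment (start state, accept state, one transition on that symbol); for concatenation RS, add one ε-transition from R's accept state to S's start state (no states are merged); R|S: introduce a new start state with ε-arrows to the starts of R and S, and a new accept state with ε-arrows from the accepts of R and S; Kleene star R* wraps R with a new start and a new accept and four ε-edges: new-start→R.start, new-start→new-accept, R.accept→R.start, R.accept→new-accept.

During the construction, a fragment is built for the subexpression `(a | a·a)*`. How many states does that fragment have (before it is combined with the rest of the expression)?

10

Fragment for `(a | a·a)*`:
Each of the 3 symbol leaves contributes a 2-state fragment.
  a·a → 4 states
  a | a·a → 8 states
  (a | a·a)* → 10 states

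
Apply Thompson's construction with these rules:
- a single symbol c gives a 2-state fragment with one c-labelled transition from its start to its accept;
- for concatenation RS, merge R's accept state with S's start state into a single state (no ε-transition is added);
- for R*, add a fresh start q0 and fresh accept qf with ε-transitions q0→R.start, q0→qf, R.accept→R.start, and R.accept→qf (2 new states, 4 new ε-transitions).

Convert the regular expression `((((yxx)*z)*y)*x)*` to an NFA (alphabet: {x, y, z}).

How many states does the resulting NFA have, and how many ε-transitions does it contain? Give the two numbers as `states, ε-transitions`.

By structural recursion:
Each of the 6 symbol leaves contributes 2 states and 0 ε-transitions.
  yxx — 4 states, 0 ε-transitions
  (yxx)* — 6 states, 4 ε-transitions
  (yxx)*z — 7 states, 4 ε-transitions
  ((yxx)*z)* — 9 states, 8 ε-transitions
  ((yxx)*z)*y — 10 states, 8 ε-transitions
  (((yxx)*z)*y)* — 12 states, 12 ε-transitions
  (((yxx)*z)*y)*x — 13 states, 12 ε-transitions
  ((((yxx)*z)*y)*x)* — 15 states, 16 ε-transitions

15, 16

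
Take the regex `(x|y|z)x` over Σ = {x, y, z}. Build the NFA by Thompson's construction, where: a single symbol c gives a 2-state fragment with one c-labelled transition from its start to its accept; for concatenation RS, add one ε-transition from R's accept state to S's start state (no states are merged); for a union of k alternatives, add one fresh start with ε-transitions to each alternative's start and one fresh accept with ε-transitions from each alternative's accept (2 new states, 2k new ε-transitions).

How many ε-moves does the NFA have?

By structural recursion:
Each of the 4 symbol leaves contributes 0 ε-transitions.
  x|y|z — 6 ε-transitions
  (x|y|z)x — 7 ε-transitions

7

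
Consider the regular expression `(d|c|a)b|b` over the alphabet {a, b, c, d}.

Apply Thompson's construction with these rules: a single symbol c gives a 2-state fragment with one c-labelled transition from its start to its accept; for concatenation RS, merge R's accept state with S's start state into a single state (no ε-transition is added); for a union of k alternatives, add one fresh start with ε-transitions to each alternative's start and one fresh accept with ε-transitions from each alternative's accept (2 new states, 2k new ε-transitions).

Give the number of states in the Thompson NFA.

By structural recursion:
Each of the 5 symbol leaves contributes a 2-state fragment.
  d|c|a = 8 states
  (d|c|a)b = 9 states
  (d|c|a)b|b = 13 states

13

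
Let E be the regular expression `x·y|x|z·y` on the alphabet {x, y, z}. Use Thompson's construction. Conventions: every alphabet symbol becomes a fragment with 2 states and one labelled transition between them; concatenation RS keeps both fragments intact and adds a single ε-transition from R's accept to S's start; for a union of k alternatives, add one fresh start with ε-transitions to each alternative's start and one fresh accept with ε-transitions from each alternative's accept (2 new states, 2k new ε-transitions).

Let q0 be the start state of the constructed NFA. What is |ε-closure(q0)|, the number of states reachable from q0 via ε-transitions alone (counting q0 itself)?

4

Let C(F) = |ε-closure(F.start)| within fragment F, and note whether F accepts ε. Symbol fragments have C = 1 and do not accept ε. Then:
  x·y → |ε-closure| equals the left operand's closure size = 1 (its accept is not ε-reachable, so the closure stops there)
  z·y → same as the first factor's closure: |ε-closure| = 1
  x·y|x|z·y → new start ε-reaches every alternative's start; none of them accept ε, so the new accept is not reached: |ε-closure| = 1 + 1 + 1 + 1 = 4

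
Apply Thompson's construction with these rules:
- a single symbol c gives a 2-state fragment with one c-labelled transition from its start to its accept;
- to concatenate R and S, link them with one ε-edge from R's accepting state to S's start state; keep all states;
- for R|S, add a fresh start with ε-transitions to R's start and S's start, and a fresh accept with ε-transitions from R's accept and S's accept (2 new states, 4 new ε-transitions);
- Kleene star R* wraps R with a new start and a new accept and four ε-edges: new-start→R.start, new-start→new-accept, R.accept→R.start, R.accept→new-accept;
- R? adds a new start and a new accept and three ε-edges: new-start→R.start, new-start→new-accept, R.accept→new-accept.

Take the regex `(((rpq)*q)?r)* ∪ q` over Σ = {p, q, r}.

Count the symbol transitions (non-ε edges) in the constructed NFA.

Per subexpression:
Each of the 6 symbol leaves contributes exactly 1 symbol transition.
  rpq : 3 symbol transitions
  (rpq)* : 3 symbol transitions
  (rpq)*q : 4 symbol transitions
  ((rpq)*q)? : 4 symbol transitions
  ((rpq)*q)?r : 5 symbol transitions
  (((rpq)*q)?r)* : 5 symbol transitions
  (((rpq)*q)?r)* ∪ q : 6 symbol transitions

6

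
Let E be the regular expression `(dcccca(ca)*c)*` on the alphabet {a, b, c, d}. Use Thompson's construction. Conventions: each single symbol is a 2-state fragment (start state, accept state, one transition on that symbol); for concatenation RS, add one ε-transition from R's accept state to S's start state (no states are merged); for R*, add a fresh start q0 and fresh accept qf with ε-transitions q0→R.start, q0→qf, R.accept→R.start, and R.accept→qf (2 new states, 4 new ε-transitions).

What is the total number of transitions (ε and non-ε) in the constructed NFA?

25

By structural recursion:
Each of the 9 symbol leaves contributes 1 transition (1 symbol, 0 ε).
  ca — 3 transitions (2 symbol, 1 ε)
  (ca)* — 7 transitions (2 symbol, 5 ε)
  dcccca(ca)*c — 21 transitions (9 symbol, 12 ε)
  (dcccca(ca)*c)* — 25 transitions (9 symbol, 16 ε)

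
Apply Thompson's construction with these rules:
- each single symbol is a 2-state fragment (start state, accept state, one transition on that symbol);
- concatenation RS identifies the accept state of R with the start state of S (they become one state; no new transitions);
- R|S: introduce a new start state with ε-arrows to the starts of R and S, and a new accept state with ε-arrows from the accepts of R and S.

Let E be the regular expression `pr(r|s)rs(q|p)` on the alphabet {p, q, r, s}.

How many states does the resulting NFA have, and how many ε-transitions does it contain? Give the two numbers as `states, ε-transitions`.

Recursing over subexpressions:
Each of the 8 symbol leaves contributes 2 states and 0 ε-transitions.
  r|s : 6 states, 4 ε-transitions
  q|p : 6 states, 4 ε-transitions
  pr(r|s)rs(q|p) : 15 states, 8 ε-transitions

15, 8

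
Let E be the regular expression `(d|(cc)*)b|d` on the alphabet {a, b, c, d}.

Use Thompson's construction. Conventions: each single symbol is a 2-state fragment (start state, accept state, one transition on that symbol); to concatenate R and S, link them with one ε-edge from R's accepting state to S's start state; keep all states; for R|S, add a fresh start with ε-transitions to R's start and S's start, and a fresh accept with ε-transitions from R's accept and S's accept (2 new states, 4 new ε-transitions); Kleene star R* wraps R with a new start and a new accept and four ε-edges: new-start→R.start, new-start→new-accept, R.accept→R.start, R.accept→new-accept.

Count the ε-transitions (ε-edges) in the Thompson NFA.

By structural recursion:
Each of the 5 symbol leaves contributes 0 ε-transitions.
  cc : 1 ε-transition
  (cc)* : 5 ε-transitions
  d|(cc)* : 9 ε-transitions
  (d|(cc)*)b : 10 ε-transitions
  (d|(cc)*)b|d : 14 ε-transitions

14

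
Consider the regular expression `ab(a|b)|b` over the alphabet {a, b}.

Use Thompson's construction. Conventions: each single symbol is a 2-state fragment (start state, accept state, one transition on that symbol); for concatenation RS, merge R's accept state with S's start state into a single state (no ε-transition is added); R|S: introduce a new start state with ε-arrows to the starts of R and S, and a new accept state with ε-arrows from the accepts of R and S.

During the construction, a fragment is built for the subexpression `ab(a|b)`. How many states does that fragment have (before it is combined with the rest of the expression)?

Fragment for `ab(a|b)`:
Each of the 4 symbol leaves contributes a 2-state fragment.
  a|b → 6 states
  ab(a|b) → 8 states

8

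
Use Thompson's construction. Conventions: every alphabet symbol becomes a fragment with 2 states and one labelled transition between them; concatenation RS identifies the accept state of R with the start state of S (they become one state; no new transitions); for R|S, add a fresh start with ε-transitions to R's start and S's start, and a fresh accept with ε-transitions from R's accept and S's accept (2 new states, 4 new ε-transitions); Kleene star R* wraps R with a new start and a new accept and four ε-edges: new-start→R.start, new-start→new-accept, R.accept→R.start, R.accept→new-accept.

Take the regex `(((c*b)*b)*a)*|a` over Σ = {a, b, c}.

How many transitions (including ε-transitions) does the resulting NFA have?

Building bottom-up:
Each of the 5 symbol leaves contributes 1 transition (1 symbol, 0 ε).
  c* : 5 transitions (1 symbol, 4 ε)
  c*b : 6 transitions (2 symbol, 4 ε)
  (c*b)* : 10 transitions (2 symbol, 8 ε)
  (c*b)*b : 11 transitions (3 symbol, 8 ε)
  ((c*b)*b)* : 15 transitions (3 symbol, 12 ε)
  ((c*b)*b)*a : 16 transitions (4 symbol, 12 ε)
  (((c*b)*b)*a)* : 20 transitions (4 symbol, 16 ε)
  (((c*b)*b)*a)*|a : 25 transitions (5 symbol, 20 ε)

25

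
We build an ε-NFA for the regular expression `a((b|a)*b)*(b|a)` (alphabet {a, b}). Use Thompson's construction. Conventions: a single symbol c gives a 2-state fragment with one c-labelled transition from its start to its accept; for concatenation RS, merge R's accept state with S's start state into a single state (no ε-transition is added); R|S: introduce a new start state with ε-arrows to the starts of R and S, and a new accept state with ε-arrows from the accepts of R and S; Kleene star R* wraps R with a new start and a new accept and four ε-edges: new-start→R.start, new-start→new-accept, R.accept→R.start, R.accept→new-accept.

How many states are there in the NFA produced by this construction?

17

By structural recursion:
Each of the 6 symbol leaves contributes a 2-state fragment.
  b|a → 6 states
  (b|a)* → 8 states
  (b|a)*b → 9 states
  ((b|a)*b)* → 11 states
  b|a → 6 states
  a((b|a)*b)*(b|a) → 17 states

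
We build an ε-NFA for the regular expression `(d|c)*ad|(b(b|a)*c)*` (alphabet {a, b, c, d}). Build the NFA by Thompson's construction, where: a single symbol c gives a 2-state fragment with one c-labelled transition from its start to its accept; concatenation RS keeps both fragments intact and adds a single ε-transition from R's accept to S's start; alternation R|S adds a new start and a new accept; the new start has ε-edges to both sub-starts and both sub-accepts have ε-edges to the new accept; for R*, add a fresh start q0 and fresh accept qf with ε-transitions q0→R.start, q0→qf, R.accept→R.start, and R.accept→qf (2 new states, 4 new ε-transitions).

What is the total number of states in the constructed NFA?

Recursing over subexpressions:
Each of the 8 symbol leaves contributes a 2-state fragment.
  d|c → 6 states
  (d|c)* → 8 states
  (d|c)*ad → 12 states
  b|a → 6 states
  (b|a)* → 8 states
  b(b|a)*c → 12 states
  (b(b|a)*c)* → 14 states
  (d|c)*ad|(b(b|a)*c)* → 28 states

28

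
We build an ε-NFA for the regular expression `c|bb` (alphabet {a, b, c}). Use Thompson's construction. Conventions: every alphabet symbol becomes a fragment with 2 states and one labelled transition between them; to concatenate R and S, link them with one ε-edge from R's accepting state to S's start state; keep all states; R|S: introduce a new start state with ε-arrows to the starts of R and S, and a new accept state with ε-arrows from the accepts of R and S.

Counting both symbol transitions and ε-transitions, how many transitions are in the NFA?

8

Building bottom-up:
Each of the 3 symbol leaves contributes 1 transition (1 symbol, 0 ε).
  bb — 3 transitions (2 symbol, 1 ε)
  c|bb — 8 transitions (3 symbol, 5 ε)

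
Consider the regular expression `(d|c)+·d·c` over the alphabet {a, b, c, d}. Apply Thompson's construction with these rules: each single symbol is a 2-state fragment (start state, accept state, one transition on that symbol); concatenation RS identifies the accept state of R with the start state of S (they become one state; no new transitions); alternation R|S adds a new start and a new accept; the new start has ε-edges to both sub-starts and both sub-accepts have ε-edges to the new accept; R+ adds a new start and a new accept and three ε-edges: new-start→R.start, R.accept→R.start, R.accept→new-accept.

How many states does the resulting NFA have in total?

10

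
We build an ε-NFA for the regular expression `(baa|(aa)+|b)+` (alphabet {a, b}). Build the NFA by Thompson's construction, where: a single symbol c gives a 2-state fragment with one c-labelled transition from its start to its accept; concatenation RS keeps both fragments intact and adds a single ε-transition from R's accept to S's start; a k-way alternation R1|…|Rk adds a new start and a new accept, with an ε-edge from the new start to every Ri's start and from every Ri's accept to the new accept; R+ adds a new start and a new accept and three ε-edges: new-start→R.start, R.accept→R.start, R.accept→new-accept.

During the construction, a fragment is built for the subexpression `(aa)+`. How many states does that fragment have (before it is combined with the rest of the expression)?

6

Fragment for `(aa)+`:
Each of the 2 symbol leaves contributes a 2-state fragment.
  aa : 4 states
  (aa)+ : 6 states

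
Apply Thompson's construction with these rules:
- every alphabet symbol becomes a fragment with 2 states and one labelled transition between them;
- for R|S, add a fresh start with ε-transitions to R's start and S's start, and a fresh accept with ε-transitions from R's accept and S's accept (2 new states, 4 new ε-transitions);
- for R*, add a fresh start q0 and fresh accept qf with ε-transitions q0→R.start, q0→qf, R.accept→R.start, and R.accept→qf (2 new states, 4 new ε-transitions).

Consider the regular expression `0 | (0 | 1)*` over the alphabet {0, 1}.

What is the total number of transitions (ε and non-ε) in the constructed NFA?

15

Building bottom-up:
Each of the 3 symbol leaves contributes 1 transition (1 symbol, 0 ε).
  0 | 1 : 6 transitions (2 symbol, 4 ε)
  (0 | 1)* : 10 transitions (2 symbol, 8 ε)
  0 | (0 | 1)* : 15 transitions (3 symbol, 12 ε)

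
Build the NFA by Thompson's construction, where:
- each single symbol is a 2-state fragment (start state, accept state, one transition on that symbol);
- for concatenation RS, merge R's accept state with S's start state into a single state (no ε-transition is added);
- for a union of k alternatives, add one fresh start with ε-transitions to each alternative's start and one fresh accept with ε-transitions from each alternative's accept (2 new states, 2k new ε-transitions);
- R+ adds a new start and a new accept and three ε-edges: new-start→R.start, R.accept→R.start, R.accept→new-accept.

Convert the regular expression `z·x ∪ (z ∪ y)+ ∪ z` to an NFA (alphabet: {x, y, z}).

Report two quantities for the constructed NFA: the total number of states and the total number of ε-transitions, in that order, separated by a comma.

Recursing over subexpressions:
Each of the 5 symbol leaves contributes 2 states and 0 ε-transitions.
  z·x : 3 states, 0 ε-transitions
  z ∪ y : 6 states, 4 ε-transitions
  (z ∪ y)+ : 8 states, 7 ε-transitions
  z·x ∪ (z ∪ y)+ ∪ z : 15 states, 13 ε-transitions

15, 13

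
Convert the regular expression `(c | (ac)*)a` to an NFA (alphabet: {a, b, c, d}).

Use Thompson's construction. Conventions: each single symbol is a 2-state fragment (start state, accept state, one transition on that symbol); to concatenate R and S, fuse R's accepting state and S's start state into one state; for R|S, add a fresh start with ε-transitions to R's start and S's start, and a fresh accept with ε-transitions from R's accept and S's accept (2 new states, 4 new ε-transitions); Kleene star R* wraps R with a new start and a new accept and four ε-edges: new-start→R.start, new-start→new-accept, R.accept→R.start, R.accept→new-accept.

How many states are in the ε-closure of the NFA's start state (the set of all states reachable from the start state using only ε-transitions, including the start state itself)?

6

Let C(F) = |ε-closure(F.start)| within fragment F, and note whether F accepts ε. Symbol fragments have C = 1 and do not accept ε. Then:
  ac → same as the first factor's closure: C = 1
  (ac)* → the star's fresh start ε-reaches both the body's start and the fresh accept: C = 2 + 1 = 3
  c | (ac)* → C = 1 (new start) + (1 + 3) + 1 (new accept, since some branch ε-reaches its own accept) = 6
  (c | (ac)*)a → C = 6 + (1−1) = 6 (closure spills across the concat boundary because the left factor accepts ε)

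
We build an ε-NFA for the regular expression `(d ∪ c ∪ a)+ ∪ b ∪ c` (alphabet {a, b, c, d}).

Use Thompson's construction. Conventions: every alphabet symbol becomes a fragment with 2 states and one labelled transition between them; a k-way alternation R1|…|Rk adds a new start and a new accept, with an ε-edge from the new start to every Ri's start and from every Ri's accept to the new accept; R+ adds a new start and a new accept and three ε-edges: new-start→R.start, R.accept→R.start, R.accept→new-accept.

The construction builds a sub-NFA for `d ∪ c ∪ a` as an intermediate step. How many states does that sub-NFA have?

Fragment for `d ∪ c ∪ a`:
Each of the 3 symbol leaves contributes a 2-state fragment.
  d ∪ c ∪ a → 8 states

8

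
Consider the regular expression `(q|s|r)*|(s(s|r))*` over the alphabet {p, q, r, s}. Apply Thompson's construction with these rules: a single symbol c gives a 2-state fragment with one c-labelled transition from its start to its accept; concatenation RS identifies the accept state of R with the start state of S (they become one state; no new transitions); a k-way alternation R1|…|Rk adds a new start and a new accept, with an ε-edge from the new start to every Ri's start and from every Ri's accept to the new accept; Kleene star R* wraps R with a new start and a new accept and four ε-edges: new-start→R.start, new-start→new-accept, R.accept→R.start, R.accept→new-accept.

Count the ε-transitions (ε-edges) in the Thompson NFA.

Bottom-up over the parse tree:
Each of the 6 symbol leaves contributes 0 ε-transitions.
  q|s|r = 6 ε-transitions
  (q|s|r)* = 10 ε-transitions
  s|r = 4 ε-transitions
  s(s|r) = 4 ε-transitions
  (s(s|r))* = 8 ε-transitions
  (q|s|r)*|(s(s|r))* = 22 ε-transitions

22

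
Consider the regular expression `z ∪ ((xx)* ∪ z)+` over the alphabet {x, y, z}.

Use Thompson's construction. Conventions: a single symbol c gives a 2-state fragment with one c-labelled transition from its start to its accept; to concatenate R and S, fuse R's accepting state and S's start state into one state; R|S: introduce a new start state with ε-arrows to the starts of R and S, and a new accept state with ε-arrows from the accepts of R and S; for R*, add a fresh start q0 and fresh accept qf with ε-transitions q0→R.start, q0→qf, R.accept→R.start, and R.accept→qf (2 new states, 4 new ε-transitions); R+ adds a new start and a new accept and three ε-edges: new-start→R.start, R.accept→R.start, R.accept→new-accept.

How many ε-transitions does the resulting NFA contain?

15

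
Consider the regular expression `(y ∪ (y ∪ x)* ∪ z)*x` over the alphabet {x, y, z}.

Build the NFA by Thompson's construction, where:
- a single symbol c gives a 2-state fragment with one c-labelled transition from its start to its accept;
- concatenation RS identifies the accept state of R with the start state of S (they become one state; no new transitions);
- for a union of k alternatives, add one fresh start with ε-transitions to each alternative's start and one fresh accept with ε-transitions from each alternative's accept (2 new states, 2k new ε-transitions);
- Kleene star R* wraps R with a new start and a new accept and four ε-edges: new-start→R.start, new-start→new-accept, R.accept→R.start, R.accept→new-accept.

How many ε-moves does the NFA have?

By structural recursion:
Each of the 5 symbol leaves contributes 0 ε-transitions.
  y ∪ x — 4 ε-transitions
  (y ∪ x)* — 8 ε-transitions
  y ∪ (y ∪ x)* ∪ z — 14 ε-transitions
  (y ∪ (y ∪ x)* ∪ z)* — 18 ε-transitions
  (y ∪ (y ∪ x)* ∪ z)*x — 18 ε-transitions

18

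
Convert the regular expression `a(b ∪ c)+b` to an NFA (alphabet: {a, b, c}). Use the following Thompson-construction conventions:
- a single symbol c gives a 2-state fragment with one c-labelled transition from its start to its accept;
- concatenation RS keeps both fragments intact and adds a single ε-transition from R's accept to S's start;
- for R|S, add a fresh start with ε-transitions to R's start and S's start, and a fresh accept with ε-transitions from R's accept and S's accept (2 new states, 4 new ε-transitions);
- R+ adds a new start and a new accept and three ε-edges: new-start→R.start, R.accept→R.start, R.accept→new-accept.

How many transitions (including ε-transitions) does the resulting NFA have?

13

By structural recursion:
Each of the 4 symbol leaves contributes 1 transition (1 symbol, 0 ε).
  b ∪ c : 6 transitions (2 symbol, 4 ε)
  (b ∪ c)+ : 9 transitions (2 symbol, 7 ε)
  a(b ∪ c)+b : 13 transitions (4 symbol, 9 ε)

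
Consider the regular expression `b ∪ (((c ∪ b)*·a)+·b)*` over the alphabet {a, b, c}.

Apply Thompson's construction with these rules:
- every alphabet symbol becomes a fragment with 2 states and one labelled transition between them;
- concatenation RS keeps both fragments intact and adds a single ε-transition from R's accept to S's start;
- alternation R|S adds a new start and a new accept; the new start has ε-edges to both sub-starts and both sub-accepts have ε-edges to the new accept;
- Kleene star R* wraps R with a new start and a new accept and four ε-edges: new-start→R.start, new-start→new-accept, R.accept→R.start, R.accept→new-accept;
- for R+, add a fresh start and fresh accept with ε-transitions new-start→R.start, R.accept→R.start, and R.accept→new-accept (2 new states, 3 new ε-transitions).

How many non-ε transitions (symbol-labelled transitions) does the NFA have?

5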